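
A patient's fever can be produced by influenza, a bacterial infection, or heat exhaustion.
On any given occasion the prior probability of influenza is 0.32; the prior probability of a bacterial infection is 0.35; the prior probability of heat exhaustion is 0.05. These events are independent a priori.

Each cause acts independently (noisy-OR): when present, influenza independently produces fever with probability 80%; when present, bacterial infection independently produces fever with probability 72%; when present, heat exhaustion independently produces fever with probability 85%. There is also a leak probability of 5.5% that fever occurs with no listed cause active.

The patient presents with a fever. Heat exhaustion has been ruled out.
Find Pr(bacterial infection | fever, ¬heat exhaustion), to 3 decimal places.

Under noisy-OR, P(fever | causes) = 1 − (1−0.055)·∏(1−qᵢ) over the active causes.
P(fever | ¬heat exhaustion) = 0.055×0.68×0.65 + 0.7354×0.68×0.35 + 0.811×0.32×0.65 + 0.94708×0.32×0.35 = 0.024310 + 0.175025 + 0.168688 + 0.106073 = 0.474096
Of this, 0.281098 comes from 0.175025 + 0.106073 (the bacterial infection=true cases).
So P(bacterial infection | fever, ¬heat exhaustion) = 0.281098/0.474096 ≈ 0.593.

Pr(bacterial infection | fever, ¬heat exhaustion) ≈ 0.593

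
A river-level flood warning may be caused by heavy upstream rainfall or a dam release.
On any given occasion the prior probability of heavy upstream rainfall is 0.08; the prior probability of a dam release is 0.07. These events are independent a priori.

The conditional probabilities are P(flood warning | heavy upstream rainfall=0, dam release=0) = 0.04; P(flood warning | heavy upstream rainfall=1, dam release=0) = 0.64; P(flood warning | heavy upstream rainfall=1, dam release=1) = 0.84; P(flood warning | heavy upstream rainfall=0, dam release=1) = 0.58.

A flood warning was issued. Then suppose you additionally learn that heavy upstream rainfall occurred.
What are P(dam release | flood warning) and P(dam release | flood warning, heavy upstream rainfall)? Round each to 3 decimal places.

P(flood warning) = 0.04·0.92·0.93 + 0.58·0.92·0.07 + 0.64·0.08·0.93 + 0.84·0.08·0.07 = 0.034224 + 0.037352 + 0.047616 + 0.004704 = 0.123896
Restricting to configurations with dam release present: 0.037352 + 0.004704 = 0.042056.
So P(dam release | flood warning) = 0.042056/0.123896 ≈ 0.339.

With the extra evidence:
Numerator (weight on configurations with dam release): 0.84·0.07 = 0.058800
Denominator P(flood warning | heavy upstream rainfall): 0.64·0.93 + 0.84·0.07 = 0.654000
Posterior = 0.058800 / 0.654000 ≈ 0.090
The drop from 0.339 to 0.090 is the explaining-away (discounting) effect.

P(dam release | flood warning) ≈ 0.339; P(dam release | flood warning, heavy upstream rainfall) ≈ 0.090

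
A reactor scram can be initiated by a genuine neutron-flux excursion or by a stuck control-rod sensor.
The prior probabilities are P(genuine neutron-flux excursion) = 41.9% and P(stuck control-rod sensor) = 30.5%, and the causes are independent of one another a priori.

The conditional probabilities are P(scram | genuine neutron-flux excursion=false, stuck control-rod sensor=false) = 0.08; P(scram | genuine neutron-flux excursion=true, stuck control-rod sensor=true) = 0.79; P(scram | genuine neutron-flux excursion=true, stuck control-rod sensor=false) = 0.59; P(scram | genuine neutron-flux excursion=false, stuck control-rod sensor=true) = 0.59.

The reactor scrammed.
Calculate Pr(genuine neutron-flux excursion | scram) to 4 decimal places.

Pr(genuine neutron-flux excursion | scram) ≈ 0.6659

For the numerator, keep only genuine neutron-flux excursion=true terms: 0.171811 + 0.100958 = 0.272769
The normalizing constant is 0.08*0.581*0.695 + 0.59*0.581*0.305 + 0.59*0.419*0.695 + 0.79*0.419*0.305 = 0.409624
Posterior = 0.272769 / 0.409624 ≈ 0.6659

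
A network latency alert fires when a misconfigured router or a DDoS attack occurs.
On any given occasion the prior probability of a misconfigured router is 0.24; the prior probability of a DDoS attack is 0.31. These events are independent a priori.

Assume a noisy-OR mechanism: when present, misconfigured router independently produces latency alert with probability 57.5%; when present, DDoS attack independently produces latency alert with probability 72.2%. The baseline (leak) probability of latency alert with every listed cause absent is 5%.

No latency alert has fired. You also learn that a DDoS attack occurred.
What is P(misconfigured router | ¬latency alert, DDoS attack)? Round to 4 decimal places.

Under noisy-OR, P(latency alert | causes) = 1 − (1−0.05)·∏(1−qᵢ) over the active causes.
Sum P(¬latency alert|·) weighted by the priors over both values of misconfigured router:
  P(¬latency alert | DDoS attack) = 0.2641*0.76 + 0.112243*0.24
        = 0.200716 + 0.026938 = 0.227654
Keeping only the misconfigured router-present terms gives 0.026938, so
  P(misconfigured router | ¬latency alert, DDoS attack) = 0.026938 / 0.227654 ≈ 0.1183

P(misconfigured router | ¬latency alert, DDoS attack) ≈ 0.1183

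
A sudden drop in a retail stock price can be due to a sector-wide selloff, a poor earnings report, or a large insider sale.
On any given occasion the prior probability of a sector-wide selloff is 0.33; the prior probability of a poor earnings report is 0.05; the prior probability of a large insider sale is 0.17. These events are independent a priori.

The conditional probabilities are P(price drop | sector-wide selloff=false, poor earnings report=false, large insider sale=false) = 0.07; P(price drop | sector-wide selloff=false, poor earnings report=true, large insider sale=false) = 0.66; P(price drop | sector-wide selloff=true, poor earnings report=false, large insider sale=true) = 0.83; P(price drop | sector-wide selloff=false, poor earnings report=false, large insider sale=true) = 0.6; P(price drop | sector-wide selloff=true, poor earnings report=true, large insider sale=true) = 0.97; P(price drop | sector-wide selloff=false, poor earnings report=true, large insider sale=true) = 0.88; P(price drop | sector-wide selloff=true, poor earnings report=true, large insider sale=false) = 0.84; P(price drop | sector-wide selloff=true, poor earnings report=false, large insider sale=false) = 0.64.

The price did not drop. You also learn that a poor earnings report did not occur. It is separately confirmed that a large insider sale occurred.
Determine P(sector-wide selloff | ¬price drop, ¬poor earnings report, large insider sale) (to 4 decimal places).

P(¬price drop | ¬poor earnings report, large insider sale) = 0.4*0.67 + 0.17*0.33 = 0.268000 + 0.056100 = 0.324100
The sector-wide selloff-present share is 0.17*0.33 = 0.056100.
P(sector-wide selloff | ¬price drop, ¬poor earnings report, large insider sale) = 0.056100 / 0.324100 ≈ 0.1731

P(sector-wide selloff | ¬price drop, ¬poor earnings report, large insider sale) ≈ 0.1731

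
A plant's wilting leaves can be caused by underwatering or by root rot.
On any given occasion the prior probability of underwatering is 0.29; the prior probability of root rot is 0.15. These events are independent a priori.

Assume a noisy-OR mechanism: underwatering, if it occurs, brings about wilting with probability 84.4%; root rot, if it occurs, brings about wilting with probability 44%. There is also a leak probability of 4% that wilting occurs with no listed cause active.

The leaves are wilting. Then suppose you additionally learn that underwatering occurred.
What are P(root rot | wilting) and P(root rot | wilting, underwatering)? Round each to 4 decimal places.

P(root rot | wilting) ≈ 0.2760; P(root rot | wilting, underwatering) ≈ 0.1598

Under noisy-OR, P(wilting | causes) = 1 − (1−0.04)·∏(1−qᵢ) over the active causes.
Numerator (weight on configurations with root rot): 0.049246 + 0.039852 = 0.089098
The normalizing constant is 0.04·0.71·0.85 + 0.4624·0.71·0.15 + 0.85024·0.29·0.85 + 0.916134·0.29·0.15 = 0.322822
Posterior = 0.089098 / 0.322822 ≈ 0.2760

Now also conditioning on underwatering=true:
P(wilting | underwatering) = 0.85024·0.85 + 0.916134·0.15 = 0.722704 + 0.137420 = 0.860124
Restricting to configurations with root rot present: 0.916134·0.15 = 0.137420.
Hence the posterior is 0.137420/0.860124 ≈ 0.1598.
This is intercausal reasoning (explaining away): once underwatering accounts for the wilting, root rot becomes less likely.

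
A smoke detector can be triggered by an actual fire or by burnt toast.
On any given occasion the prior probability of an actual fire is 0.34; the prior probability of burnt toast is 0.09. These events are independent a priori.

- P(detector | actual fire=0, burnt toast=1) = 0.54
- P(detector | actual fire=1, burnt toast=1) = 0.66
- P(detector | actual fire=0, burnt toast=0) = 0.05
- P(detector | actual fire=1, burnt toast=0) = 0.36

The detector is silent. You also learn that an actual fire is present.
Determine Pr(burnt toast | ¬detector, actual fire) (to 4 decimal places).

By total probability over both values of burnt toast:
  P(¬detector | actual fire) = 0.64*0.91 + 0.34*0.09
        = 0.582400 + 0.030600 = 0.613000
The terms with burnt toast present sum to 0.030600, so
  P(burnt toast | ¬detector, actual fire) = 0.030600 / 0.613000 ≈ 0.0499

Pr(burnt toast | ¬detector, actual fire) ≈ 0.0499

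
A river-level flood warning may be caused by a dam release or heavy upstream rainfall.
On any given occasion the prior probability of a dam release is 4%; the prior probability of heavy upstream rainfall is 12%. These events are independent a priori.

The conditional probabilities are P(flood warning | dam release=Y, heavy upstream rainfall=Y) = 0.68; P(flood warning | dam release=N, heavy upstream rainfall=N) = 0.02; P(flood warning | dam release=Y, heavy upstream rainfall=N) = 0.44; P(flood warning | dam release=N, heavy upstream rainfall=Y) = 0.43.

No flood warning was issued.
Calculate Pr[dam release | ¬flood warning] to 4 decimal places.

For the numerator, keep only dam release=true terms: 0.019712 + 0.001536 = 0.021248
The normalizing constant is 0.98×0.96×0.88 + 0.57×0.96×0.12 + 0.56×0.04×0.88 + 0.32×0.04×0.12 = 0.914816
P(dam release | ¬flood warning) = 0.021248/0.914816 ≈ 0.0232

Pr[dam release | ¬flood warning] ≈ 0.0232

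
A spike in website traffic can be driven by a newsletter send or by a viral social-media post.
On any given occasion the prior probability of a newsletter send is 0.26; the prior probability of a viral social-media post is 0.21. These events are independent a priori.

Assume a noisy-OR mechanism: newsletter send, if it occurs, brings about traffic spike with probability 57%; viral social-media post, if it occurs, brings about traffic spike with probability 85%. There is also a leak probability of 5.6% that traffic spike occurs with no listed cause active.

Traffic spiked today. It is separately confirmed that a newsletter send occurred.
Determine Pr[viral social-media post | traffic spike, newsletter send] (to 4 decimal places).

Under noisy-OR, P(traffic spike | causes) = 1 − (1−0.056)·∏(1−qᵢ) over the active causes.
P(traffic spike | newsletter send) = 0.59408*0.79 + 0.939112*0.21 = 0.469323 + 0.197214 = 0.666537
Of this, 0.197214 comes from 0.939112*0.21 (the viral social-media post=true cases).
Hence the posterior is 0.197214/0.666537 ≈ 0.2959.

Pr[viral social-media post | traffic spike, newsletter send] ≈ 0.2959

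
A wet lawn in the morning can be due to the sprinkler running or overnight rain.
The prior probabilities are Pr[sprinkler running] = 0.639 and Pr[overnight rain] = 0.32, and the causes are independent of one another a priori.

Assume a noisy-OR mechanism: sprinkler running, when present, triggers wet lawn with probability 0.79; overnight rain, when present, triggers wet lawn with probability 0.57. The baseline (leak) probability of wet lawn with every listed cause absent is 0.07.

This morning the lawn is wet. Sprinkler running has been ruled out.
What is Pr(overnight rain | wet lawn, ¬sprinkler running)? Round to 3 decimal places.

Pr(overnight rain | wet lawn, ¬sprinkler running) ≈ 0.801

Under noisy-OR, P(wet lawn | causes) = 1 − (1−0.07)·∏(1−qᵢ) over the active causes.
For the numerator, keep only overnight rain=true terms: 0.6001·0.32 = 0.192032
The normalizing constant is 0.07·0.68 + 0.6001·0.32 = 0.239632
P(overnight rain | wet lawn, ¬sprinkler running) = 0.192032/0.239632 ≈ 0.801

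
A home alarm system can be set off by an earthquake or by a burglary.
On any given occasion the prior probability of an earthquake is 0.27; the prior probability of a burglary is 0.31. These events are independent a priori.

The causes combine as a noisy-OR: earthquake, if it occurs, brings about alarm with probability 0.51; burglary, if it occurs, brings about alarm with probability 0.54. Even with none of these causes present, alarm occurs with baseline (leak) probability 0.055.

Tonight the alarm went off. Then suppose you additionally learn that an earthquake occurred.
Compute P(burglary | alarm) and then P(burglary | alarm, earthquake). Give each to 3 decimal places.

Under noisy-OR, P(alarm | causes) = 1 − (1−0.055)·∏(1−qᵢ) over the active causes.
P(alarm) = 0.055*0.73*0.69 + 0.5653*0.73*0.31 + 0.53695*0.27*0.69 + 0.786997*0.27*0.31 = 0.027703 + 0.127927 + 0.100034 + 0.065872 = 0.321536
Of this, 0.193799 comes from 0.127927 + 0.065872 (the burglary=true cases).
Hence the posterior is 0.193799/0.321536 ≈ 0.603.

Now also conditioning on earthquake=true:
P(alarm | earthquake) = 0.53695×0.69 + 0.786997×0.31 = 0.370495 + 0.243969 = 0.614464
The burglary-present share is 0.786997×0.31 = 0.243969.
P(burglary | alarm, earthquake) = 0.243969 / 0.614464 ≈ 0.397
This is intercausal reasoning (explaining away): once earthquake accounts for the alarm, burglary becomes less likely.

P(burglary | alarm) ≈ 0.603; P(burglary | alarm, earthquake) ≈ 0.397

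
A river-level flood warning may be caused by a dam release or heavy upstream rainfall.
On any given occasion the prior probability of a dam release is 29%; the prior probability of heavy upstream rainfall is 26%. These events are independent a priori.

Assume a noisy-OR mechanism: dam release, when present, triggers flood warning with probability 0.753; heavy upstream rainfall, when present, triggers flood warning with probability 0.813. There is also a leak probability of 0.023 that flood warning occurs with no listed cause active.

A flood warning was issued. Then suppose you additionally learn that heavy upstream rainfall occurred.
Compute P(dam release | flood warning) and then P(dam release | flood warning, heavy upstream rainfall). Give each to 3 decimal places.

P(dam release | flood warning) ≈ 0.590; P(dam release | flood warning, heavy upstream rainfall) ≈ 0.323

Under noisy-OR, P(flood warning | causes) = 1 − (1−0.023)·∏(1−qᵢ) over the active causes.
Sum P(flood warning|·) weighted by the priors over the 4 (dam release, heavy upstream rainfall) configurations:
  P(flood warning) = 0.023*0.71*0.74 + 0.817301*0.71*0.26 + 0.758681*0.29*0.74 + 0.954873*0.29*0.26
        = 0.012084 + 0.150874 + 0.162813 + 0.071997 = 0.397768
The terms with dam release present sum to 0.234810, so
  P(dam release | flood warning) = 0.234810 / 0.397768 ≈ 0.590

With the extra evidence:
For the numerator, keep only dam release=true terms: 0.954873*0.29 = 0.276913
Normalizer over all consistent configurations: 0.817301*0.71 + 0.954873*0.29 = 0.857197
Posterior = 0.276913 / 0.857197 ≈ 0.323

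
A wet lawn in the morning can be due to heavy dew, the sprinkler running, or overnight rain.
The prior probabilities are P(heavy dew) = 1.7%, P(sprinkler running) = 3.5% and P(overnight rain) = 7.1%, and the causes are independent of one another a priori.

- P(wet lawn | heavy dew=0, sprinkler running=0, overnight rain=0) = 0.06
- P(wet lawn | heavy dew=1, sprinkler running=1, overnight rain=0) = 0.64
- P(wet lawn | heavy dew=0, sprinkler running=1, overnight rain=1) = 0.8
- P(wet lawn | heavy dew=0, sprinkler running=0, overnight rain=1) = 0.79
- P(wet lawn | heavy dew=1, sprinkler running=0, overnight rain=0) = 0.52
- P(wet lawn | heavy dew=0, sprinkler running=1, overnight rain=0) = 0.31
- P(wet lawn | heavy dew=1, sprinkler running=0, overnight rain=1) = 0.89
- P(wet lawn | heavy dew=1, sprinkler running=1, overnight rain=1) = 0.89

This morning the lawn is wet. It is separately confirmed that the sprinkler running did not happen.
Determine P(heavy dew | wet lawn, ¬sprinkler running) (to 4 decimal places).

P(heavy dew | wet lawn, ¬sprinkler running) ≈ 0.0779

P(wet lawn | ¬sprinkler running) = 0.06*0.983*0.929 + 0.79*0.983*0.071 + 0.52*0.017*0.929 + 0.89*0.017*0.071 = 0.054792 + 0.055136 + 0.008212 + 0.001074 = 0.119214
Of this, 0.009286 comes from 0.008212 + 0.001074 (the heavy dew=true cases).
So P(heavy dew | wet lawn, ¬sprinkler running) = 0.009286/0.119214 ≈ 0.0779.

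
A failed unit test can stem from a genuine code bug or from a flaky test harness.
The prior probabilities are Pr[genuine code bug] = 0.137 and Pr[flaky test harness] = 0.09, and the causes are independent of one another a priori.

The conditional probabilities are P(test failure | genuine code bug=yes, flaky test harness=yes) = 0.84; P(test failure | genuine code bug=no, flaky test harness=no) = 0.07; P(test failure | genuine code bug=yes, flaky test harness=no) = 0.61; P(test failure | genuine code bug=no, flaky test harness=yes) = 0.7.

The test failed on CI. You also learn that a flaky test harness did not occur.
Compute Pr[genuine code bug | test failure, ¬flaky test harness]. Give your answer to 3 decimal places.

Pr[genuine code bug | test failure, ¬flaky test harness] ≈ 0.580

P(test failure | ¬flaky test harness) = 0.07·0.863 + 0.61·0.137 = 0.060410 + 0.083570 = 0.143980
The genuine code bug-present share is 0.61·0.137 = 0.083570.
P(genuine code bug | test failure, ¬flaky test harness) = 0.083570 / 0.143980 ≈ 0.580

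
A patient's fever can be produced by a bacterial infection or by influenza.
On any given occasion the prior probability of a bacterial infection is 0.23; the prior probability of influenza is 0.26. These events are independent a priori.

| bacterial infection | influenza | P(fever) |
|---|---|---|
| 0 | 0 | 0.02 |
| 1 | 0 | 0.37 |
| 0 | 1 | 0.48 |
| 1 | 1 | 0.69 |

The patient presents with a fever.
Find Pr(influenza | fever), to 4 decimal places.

P(fever) = 0.02·0.77·0.74 + 0.48·0.77·0.26 + 0.37·0.23·0.74 + 0.69·0.23·0.26 = 0.011396 + 0.096096 + 0.062974 + 0.041262 = 0.211728
The influenza-present share is 0.096096 + 0.041262 = 0.137358.
Hence the posterior is 0.137358/0.211728 ≈ 0.6487.

Pr(influenza | fever) ≈ 0.6487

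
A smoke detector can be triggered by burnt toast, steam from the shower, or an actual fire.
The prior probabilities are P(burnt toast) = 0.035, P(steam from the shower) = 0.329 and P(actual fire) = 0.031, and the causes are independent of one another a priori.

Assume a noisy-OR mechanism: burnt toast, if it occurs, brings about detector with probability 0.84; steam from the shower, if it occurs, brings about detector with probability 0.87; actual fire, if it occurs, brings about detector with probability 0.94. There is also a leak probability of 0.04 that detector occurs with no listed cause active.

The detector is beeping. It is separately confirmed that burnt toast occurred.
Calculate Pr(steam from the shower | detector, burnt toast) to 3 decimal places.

Under noisy-OR, P(detector | causes) = 1 − (1−0.04)·∏(1−qᵢ) over the active causes.
P(detector | burnt toast) = 0.8464×0.671×0.969 + 0.990784×0.671×0.031 + 0.980032×0.329×0.969 + 0.998802×0.329×0.031 = 0.550328 + 0.020609 + 0.312435 + 0.010187 = 0.893559
Of this, 0.322622 comes from 0.312435 + 0.010187 (the steam from the shower=true cases).
So P(steam from the shower | detector, burnt toast) = 0.322622/0.893559 ≈ 0.361.

Pr(steam from the shower | detector, burnt toast) ≈ 0.361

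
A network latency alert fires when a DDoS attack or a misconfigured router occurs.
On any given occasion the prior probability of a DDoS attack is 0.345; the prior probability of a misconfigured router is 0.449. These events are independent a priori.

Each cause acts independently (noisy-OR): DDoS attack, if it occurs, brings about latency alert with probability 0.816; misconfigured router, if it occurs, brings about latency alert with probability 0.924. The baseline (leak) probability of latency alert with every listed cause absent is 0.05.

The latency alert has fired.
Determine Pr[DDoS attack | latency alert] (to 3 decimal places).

Pr[DDoS attack | latency alert] ≈ 0.516

Under noisy-OR, P(latency alert | causes) = 1 − (1−0.05)·∏(1−qᵢ) over the active causes.
Enumerate the 4 (DDoS attack, misconfigured router) configurations and weight by the priors:
  P(latency alert) = 0.05*0.655*0.551 + 0.9278*0.655*0.449 + 0.8252*0.345*0.551 + 0.986715*0.345*0.449
        = 0.018045 + 0.272861 + 0.156866 + 0.152847 = 0.600619
The terms with DDoS attack present sum to 0.309713, so
  P(DDoS attack | latency alert) = 0.309713 / 0.600619 ≈ 0.516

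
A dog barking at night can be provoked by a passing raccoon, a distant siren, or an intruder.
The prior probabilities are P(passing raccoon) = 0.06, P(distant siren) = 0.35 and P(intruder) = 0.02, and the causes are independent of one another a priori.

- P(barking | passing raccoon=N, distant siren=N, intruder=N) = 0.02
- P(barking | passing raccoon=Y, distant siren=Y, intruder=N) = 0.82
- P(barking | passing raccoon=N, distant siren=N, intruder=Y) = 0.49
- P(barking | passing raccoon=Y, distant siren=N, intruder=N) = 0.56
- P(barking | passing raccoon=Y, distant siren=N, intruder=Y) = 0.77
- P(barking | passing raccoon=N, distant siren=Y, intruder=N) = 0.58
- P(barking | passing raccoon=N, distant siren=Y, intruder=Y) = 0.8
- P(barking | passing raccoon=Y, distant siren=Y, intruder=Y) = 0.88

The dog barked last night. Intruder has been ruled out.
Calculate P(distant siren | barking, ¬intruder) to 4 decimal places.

P(distant siren | barking, ¬intruder) ≈ 0.8593

Enumerate the 4 (passing raccoon, distant siren) configurations and weight by the priors:
  P(barking | ¬intruder) = 0.02×0.94×0.65 + 0.58×0.94×0.35 + 0.56×0.06×0.65 + 0.82×0.06×0.35
        = 0.012220 + 0.190820 + 0.021840 + 0.017220 = 0.242100
Configurations with distant siren contribute 0.208040, so
  P(distant siren | barking, ¬intruder) = 0.208040 / 0.242100 ≈ 0.8593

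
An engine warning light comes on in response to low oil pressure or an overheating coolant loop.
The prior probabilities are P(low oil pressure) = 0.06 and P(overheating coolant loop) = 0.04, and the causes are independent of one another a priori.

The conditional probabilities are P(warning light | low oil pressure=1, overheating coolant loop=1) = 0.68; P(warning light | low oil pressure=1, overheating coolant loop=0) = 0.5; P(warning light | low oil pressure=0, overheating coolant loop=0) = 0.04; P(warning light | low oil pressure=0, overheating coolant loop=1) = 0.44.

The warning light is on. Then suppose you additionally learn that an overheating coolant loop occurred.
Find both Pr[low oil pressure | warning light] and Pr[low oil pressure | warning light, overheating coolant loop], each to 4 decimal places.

Pr[low oil pressure | warning light] ≈ 0.3663; Pr[low oil pressure | warning light, overheating coolant loop] ≈ 0.0898

P(warning light) = 0.04*0.94*0.96 + 0.44*0.94*0.04 + 0.5*0.06*0.96 + 0.68*0.06*0.04 = 0.036096 + 0.016544 + 0.028800 + 0.001632 = 0.083072
Restricting to configurations with low oil pressure present: 0.028800 + 0.001632 = 0.030432.
So P(low oil pressure | warning light) = 0.030432/0.083072 ≈ 0.3663.

With the extra evidence:
For the numerator, keep only low oil pressure=true terms: 0.68*0.06 = 0.040800
Denominator P(warning light | overheating coolant loop): 0.44*0.94 + 0.68*0.06 = 0.454400
Posterior = 0.040800 / 0.454400 ≈ 0.0898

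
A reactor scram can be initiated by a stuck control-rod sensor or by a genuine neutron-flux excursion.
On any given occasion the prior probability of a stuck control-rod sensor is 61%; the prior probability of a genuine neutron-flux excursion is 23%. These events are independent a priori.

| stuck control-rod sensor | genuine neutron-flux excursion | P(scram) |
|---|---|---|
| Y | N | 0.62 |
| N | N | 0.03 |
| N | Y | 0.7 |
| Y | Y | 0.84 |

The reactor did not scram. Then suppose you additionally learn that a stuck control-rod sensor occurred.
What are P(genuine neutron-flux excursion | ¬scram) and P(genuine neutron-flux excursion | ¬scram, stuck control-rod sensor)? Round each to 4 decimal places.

P(¬scram) = 0.97*0.39*0.77 + 0.3*0.39*0.23 + 0.38*0.61*0.77 + 0.16*0.61*0.23 = 0.291291 + 0.026910 + 0.178486 + 0.022448 = 0.519135
Of this, 0.049358 comes from 0.026910 + 0.022448 (the genuine neutron-flux excursion=true cases).
Hence the posterior is 0.049358/0.519135 ≈ 0.0951.

Now condition on the additional information:
P(¬scram | stuck control-rod sensor) = 0.38·0.77 + 0.16·0.23 = 0.292600 + 0.036800 = 0.329400
Of this, 0.036800 comes from 0.16·0.23 (the genuine neutron-flux excursion=true cases).
So P(genuine neutron-flux excursion | ¬scram, stuck control-rod sensor) = 0.036800/0.329400 ≈ 0.1117.

P(genuine neutron-flux excursion | ¬scram) ≈ 0.0951; P(genuine neutron-flux excursion | ¬scram, stuck control-rod sensor) ≈ 0.1117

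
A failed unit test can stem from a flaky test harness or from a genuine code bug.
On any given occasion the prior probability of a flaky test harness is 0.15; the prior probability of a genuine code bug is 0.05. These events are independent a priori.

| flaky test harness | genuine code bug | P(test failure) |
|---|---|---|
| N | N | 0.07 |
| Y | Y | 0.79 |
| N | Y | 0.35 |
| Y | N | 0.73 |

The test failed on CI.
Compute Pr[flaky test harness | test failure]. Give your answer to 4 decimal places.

Sum P(test failure|·) weighted by the priors over the 4 (flaky test harness, genuine code bug) configurations:
  P(test failure) = 0.07*0.85*0.95 + 0.35*0.85*0.05 + 0.73*0.15*0.95 + 0.79*0.15*0.05
        = 0.056525 + 0.014875 + 0.104025 + 0.005925 = 0.181350
The terms with flaky test harness present sum to 0.109950, so
  P(flaky test harness | test failure) = 0.109950 / 0.181350 ≈ 0.6063

Pr[flaky test harness | test failure] ≈ 0.6063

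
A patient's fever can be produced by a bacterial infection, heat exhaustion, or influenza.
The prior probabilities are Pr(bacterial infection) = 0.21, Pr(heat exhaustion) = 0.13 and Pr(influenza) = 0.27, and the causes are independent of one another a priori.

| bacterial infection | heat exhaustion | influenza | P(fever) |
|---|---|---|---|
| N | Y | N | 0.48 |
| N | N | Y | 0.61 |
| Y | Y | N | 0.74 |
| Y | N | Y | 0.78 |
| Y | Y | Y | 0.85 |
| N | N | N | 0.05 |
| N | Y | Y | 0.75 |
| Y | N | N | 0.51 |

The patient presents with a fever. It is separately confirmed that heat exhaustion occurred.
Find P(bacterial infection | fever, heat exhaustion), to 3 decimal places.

P(bacterial infection | fever, heat exhaustion) ≈ 0.270

P(fever | heat exhaustion) = 0.48*0.79*0.73 + 0.75*0.79*0.27 + 0.74*0.21*0.73 + 0.85*0.21*0.27 = 0.276816 + 0.159975 + 0.113442 + 0.048195 = 0.598428
The bacterial infection-present share is 0.113442 + 0.048195 = 0.161637.
P(bacterial infection | fever, heat exhaustion) = 0.161637 / 0.598428 ≈ 0.270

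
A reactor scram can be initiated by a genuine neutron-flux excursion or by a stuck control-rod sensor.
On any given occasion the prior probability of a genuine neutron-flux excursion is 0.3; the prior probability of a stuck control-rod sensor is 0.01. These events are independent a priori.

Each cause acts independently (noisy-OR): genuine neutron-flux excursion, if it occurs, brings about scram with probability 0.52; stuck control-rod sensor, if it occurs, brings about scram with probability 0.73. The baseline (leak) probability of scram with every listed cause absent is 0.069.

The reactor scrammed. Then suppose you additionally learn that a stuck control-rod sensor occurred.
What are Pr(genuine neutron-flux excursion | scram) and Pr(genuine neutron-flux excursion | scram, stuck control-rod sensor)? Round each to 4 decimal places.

Under noisy-OR, P(scram | causes) = 1 − (1−0.069)·∏(1−qᵢ) over the active causes.
Sum P(scram|·) weighted by the priors over the 4 (genuine neutron-flux excursion, stuck control-rod sensor) configurations:
  P(scram) = 0.069*0.7*0.99 + 0.74863*0.7*0.01 + 0.55312*0.3*0.99 + 0.879342*0.3*0.01
        = 0.047817 + 0.005240 + 0.164277 + 0.002638 = 0.219972
Keeping only the genuine neutron-flux excursion-present terms gives 0.166915, so
  P(genuine neutron-flux excursion | scram) = 0.166915 / 0.219972 ≈ 0.7588

Now also conditioning on stuck control-rod sensor=true:
P(scram | stuck control-rod sensor) = 0.74863·0.7 + 0.879342·0.3 = 0.524041 + 0.263803 = 0.787844
Of this, 0.263803 comes from 0.879342·0.3 (the genuine neutron-flux excursion=true cases).
Hence the posterior is 0.263803/0.787844 ≈ 0.3348.
The drop from 0.7588 to 0.3348 is the explaining-away (discounting) effect.

Pr(genuine neutron-flux excursion | scram) ≈ 0.7588; Pr(genuine neutron-flux excursion | scram, stuck control-rod sensor) ≈ 0.3348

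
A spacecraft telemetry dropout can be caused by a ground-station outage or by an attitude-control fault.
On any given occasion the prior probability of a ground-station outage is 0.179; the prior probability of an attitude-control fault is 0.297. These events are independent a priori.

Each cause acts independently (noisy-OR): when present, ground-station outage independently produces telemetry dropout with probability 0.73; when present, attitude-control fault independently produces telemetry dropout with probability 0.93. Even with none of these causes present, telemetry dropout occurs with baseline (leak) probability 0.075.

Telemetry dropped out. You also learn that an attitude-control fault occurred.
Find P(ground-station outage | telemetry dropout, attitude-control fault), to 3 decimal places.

P(ground-station outage | telemetry dropout, attitude-control fault) ≈ 0.186

Under noisy-OR, P(telemetry dropout | causes) = 1 − (1−0.075)·∏(1−qᵢ) over the active causes.
Enumerate both values of ground-station outage and weight by the priors:
  P(telemetry dropout | attitude-control fault) = 0.93525*0.821 + 0.982518*0.179
        = 0.767840 + 0.175871 = 0.943711
Keeping only the ground-station outage-present terms gives 0.175871, so
  P(ground-station outage | telemetry dropout, attitude-control fault) = 0.175871 / 0.943711 ≈ 0.186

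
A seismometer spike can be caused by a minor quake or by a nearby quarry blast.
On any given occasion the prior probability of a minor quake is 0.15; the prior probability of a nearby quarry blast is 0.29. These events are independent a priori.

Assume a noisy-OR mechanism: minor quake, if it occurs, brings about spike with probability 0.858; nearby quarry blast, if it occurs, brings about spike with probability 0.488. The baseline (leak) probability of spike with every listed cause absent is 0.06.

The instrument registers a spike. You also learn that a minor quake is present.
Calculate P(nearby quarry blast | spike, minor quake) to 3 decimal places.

Under noisy-OR, P(spike | causes) = 1 − (1−0.06)·∏(1−qᵢ) over the active causes.
By total probability over both values of nearby quarry blast:
  P(spike | minor quake) = 0.86652·0.71 + 0.931658·0.29
        = 0.615229 + 0.270181 = 0.885410
Configurations with nearby quarry blast contribute 0.270181, so
  P(nearby quarry blast | spike, minor quake) = 0.270181 / 0.885410 ≈ 0.305

P(nearby quarry blast | spike, minor quake) ≈ 0.305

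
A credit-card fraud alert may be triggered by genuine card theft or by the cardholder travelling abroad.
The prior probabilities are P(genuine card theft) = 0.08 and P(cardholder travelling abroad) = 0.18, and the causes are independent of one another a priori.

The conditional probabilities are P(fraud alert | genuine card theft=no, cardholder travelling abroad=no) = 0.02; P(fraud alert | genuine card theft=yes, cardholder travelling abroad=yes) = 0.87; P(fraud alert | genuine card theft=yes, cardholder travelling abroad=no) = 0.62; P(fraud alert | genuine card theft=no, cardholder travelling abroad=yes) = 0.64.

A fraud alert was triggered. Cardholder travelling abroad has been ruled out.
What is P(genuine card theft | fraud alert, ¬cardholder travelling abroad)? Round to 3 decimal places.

P(fraud alert | ¬cardholder travelling abroad) = 0.02*0.92 + 0.62*0.08 = 0.018400 + 0.049600 = 0.068000
The genuine card theft-present share is 0.62*0.08 = 0.049600.
Hence the posterior is 0.049600/0.068000 ≈ 0.729.

P(genuine card theft | fraud alert, ¬cardholder travelling abroad) ≈ 0.729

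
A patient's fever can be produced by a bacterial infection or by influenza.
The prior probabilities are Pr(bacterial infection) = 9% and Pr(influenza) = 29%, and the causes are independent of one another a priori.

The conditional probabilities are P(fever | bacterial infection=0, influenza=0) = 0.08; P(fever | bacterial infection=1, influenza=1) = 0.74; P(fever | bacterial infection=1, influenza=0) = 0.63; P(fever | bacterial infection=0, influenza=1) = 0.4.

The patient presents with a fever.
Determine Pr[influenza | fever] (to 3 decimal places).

Enumerate the 4 (bacterial infection, influenza) configurations and weight by the priors:
  P(fever) = 0.08·0.91·0.71 + 0.4·0.91·0.29 + 0.63·0.09·0.71 + 0.74·0.09·0.29
        = 0.051688 + 0.105560 + 0.040257 + 0.019314 = 0.216819
The terms with influenza present sum to 0.124874, so
  P(influenza | fever) = 0.124874 / 0.216819 ≈ 0.576

Pr[influenza | fever] ≈ 0.576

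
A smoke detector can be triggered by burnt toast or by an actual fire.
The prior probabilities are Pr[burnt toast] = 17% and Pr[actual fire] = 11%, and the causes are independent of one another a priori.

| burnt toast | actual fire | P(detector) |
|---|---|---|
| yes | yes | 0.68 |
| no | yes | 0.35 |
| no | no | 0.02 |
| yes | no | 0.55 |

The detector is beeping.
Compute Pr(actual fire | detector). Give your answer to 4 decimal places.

Pr(actual fire | detector) ≈ 0.3131

P(detector) = 0.02*0.83*0.89 + 0.35*0.83*0.11 + 0.55*0.17*0.89 + 0.68*0.17*0.11 = 0.014774 + 0.031955 + 0.083215 + 0.012716 = 0.142660
Restricting to configurations with actual fire present: 0.031955 + 0.012716 = 0.044671.
P(actual fire | detector) = 0.044671 / 0.142660 ≈ 0.3131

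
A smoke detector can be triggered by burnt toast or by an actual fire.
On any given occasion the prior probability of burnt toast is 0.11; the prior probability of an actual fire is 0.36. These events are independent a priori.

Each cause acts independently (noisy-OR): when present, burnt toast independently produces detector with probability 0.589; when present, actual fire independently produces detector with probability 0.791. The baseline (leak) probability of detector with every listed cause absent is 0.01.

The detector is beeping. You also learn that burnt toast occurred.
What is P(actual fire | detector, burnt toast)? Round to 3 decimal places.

Under noisy-OR, P(detector | causes) = 1 − (1−0.01)·∏(1−qᵢ) over the active causes.
P(detector | burnt toast) = 0.59311·0.64 + 0.91496·0.36 = 0.379590 + 0.329386 = 0.708976
The actual fire-present share is 0.91496·0.36 = 0.329386.
Hence the posterior is 0.329386/0.708976 ≈ 0.465.

P(actual fire | detector, burnt toast) ≈ 0.465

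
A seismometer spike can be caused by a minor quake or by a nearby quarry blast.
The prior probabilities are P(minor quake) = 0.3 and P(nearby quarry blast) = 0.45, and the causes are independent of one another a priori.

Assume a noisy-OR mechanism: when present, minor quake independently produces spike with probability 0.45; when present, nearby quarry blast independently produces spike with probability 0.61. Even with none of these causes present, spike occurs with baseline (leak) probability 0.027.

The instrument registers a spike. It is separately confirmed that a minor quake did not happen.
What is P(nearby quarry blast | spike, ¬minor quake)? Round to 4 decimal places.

Under noisy-OR, P(spike | causes) = 1 − (1−0.027)·∏(1−qᵢ) over the active causes.
P(spike | ¬minor quake) = 0.027×0.55 + 0.62053×0.45 = 0.014850 + 0.279239 = 0.294089
Of this, 0.279239 comes from 0.62053×0.45 (the nearby quarry blast=true cases).
Hence the posterior is 0.279239/0.294089 ≈ 0.9495.

P(nearby quarry blast | spike, ¬minor quake) ≈ 0.9495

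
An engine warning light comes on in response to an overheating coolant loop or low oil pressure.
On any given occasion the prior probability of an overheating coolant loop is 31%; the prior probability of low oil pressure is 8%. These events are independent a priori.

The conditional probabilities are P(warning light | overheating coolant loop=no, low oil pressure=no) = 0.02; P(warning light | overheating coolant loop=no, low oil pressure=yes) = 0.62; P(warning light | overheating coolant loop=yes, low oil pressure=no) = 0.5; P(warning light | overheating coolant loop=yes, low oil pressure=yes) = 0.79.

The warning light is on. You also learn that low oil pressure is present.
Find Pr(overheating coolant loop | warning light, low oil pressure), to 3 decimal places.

Pr(overheating coolant loop | warning light, low oil pressure) ≈ 0.364

P(warning light | low oil pressure) = 0.62·0.69 + 0.79·0.31 = 0.427800 + 0.244900 = 0.672700
Of this, 0.244900 comes from 0.79·0.31 (the overheating coolant loop=true cases).
Hence the posterior is 0.244900/0.672700 ≈ 0.364.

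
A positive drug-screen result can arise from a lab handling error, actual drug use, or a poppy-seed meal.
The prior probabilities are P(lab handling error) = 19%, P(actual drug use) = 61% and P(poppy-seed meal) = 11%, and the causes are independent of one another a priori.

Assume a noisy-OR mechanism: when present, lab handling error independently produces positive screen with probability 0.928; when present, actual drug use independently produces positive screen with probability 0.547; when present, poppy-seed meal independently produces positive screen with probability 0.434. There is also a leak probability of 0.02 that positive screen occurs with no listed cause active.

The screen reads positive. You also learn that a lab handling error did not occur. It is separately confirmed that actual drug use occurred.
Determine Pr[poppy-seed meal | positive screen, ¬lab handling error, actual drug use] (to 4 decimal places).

Under noisy-OR, P(positive screen | causes) = 1 − (1−0.02)·∏(1−qᵢ) over the active causes.
P(positive screen | ¬lab handling error, actual drug use) = 0.55606×0.89 + 0.74873×0.11 = 0.494893 + 0.082360 = 0.577253
Of this, 0.082360 comes from 0.74873×0.11 (the poppy-seed meal=true cases).
P(poppy-seed meal | positive screen, ¬lab handling error, actual drug use) = 0.082360 / 0.577253 ≈ 0.1427

Pr[poppy-seed meal | positive screen, ¬lab handling error, actual drug use] ≈ 0.1427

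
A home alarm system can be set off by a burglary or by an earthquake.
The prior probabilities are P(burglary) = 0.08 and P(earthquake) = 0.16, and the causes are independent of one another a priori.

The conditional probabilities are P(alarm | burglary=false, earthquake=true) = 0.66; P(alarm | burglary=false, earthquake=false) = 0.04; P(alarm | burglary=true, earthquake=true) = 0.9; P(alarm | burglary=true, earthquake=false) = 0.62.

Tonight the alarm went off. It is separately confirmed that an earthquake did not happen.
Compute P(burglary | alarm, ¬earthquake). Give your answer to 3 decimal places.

P(alarm | ¬earthquake) = 0.04·0.92 + 0.62·0.08 = 0.036800 + 0.049600 = 0.086400
Restricting to configurations with burglary present: 0.62·0.08 = 0.049600.
So P(burglary | alarm, ¬earthquake) = 0.049600/0.086400 ≈ 0.574.

P(burglary | alarm, ¬earthquake) ≈ 0.574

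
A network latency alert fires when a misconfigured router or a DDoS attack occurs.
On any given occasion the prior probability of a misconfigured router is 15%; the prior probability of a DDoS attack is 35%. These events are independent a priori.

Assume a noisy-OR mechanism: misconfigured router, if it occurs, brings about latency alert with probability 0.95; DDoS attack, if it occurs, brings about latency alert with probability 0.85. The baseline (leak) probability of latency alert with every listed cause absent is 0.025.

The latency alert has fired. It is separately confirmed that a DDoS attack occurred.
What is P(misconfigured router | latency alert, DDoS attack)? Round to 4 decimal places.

P(misconfigured router | latency alert, DDoS attack) ≈ 0.1703

Under noisy-OR, P(latency alert | causes) = 1 − (1−0.025)·∏(1−qᵢ) over the active causes.
For the numerator, keep only misconfigured router=true terms: 0.992687*0.15 = 0.148903
Denominator P(latency alert | DDoS attack): 0.85375*0.85 + 0.992687*0.15 = 0.874591
P(misconfigured router | latency alert, DDoS attack) = 0.148903/0.874591 ≈ 0.1703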